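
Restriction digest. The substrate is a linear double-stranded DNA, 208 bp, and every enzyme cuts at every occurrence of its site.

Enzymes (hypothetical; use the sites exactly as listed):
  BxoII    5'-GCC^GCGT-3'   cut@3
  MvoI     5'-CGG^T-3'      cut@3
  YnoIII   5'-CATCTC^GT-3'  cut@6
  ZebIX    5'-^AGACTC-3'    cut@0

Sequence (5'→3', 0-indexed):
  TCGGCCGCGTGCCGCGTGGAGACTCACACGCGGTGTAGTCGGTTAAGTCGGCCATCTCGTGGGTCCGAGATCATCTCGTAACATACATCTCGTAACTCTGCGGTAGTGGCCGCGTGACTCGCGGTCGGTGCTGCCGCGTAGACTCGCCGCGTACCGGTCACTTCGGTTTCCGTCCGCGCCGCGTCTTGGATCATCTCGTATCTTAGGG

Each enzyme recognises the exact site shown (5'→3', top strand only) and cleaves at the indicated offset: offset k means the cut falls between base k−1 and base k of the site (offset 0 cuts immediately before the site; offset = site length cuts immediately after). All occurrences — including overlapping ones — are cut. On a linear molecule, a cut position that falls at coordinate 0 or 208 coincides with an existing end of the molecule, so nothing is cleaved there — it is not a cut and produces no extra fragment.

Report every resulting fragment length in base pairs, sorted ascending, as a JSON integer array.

Scan for sites:
  BxoII (GCCGCGT, off=3): starts [3, 10, 108, 132, 145, 177] → cuts [6, 13, 111, 135, 148, 180]
  MvoI (CGGT, off=3): starts [30, 39, 100, 121, 125, 154, 163] → cuts [33, 42, 103, 124, 128, 157, 166]
  YnoIII (CATCTCGT, off=6): starts [52, 71, 85, 191] → cuts [58, 77, 91, 197]
  ZebIX (AGACTC, off=0): starts [19, 139] → cuts [19, 139]

All cut coordinates (distinct, sorted): [6, 13, 19, 33, 42, 58, 77, 91, 103, 111, 124, 128, 135, 139, 148, 157, 166, 180, 197]

Fragment lengths:
  [0,6): 6 bp
  [6,13): 7 bp
  [13,19): 6 bp
  [19,33): 14 bp
  [33,42): 9 bp
  [42,58): 16 bp
  [58,77): 19 bp
  [77,91): 14 bp
  [91,103): 12 bp
  [103,111): 8 bp
  [111,124): 13 bp
  [124,128): 4 bp
  [128,135): 7 bp
  [135,139): 4 bp
  [139,148): 9 bp
  [148,157): 9 bp
  [157,166): 9 bp
  [166,180): 14 bp
  [180,197): 17 bp
  [197,208): 11 bp

[4,4,6,6,7,7,8,9,9,9,9,11,12,13,14,14,14,16,17,19]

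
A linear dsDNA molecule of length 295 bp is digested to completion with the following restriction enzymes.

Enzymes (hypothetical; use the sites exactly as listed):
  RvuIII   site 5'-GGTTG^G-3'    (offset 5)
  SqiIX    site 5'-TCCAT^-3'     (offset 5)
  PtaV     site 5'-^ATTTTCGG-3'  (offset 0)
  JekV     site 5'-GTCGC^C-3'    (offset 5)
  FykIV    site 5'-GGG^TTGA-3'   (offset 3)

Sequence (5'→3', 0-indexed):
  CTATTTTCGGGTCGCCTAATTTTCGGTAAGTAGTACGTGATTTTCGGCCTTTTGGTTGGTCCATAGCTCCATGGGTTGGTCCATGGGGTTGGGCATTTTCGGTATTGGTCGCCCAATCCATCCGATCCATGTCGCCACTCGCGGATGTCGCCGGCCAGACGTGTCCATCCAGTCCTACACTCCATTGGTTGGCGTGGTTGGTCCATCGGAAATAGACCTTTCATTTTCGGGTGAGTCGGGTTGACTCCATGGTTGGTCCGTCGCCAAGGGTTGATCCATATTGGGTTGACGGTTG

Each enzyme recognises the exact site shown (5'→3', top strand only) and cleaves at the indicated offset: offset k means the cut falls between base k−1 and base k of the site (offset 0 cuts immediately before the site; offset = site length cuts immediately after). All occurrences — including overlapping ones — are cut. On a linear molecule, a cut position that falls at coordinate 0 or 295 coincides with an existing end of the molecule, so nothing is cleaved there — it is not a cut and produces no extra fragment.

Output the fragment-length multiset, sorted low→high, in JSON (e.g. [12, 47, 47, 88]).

[2,3,3,5,5,6,6,6,6,6,6,6,7,8,9,9,9,9,9,10,10,13,16,16,17,17,18,18,19,21]

Scan for sites:
  RvuIII (GGTTGG, off=5): starts [53, 73, 86, 186, 195, 250] → cuts [58, 78, 91, 191, 200, 255]
  SqiIX (TCCAT, off=5): starts [59, 67, 79, 116, 125, 163, 180, 201, 245, 274] → cuts [64, 72, 84, 121, 130, 168, 185, 206, 250, 279]
  PtaV (ATTTTCGG, off=0): starts [2, 18, 39, 94, 222] → cuts [2, 18, 39, 94, 222]
  JekV (GTCGCC, off=5): starts [10, 107, 130, 146, 259] → cuts [15, 112, 135, 151, 264]
  FykIV (GGGTTGA, off=3): starts [237, 267, 282] → cuts [240, 270, 285]

Pooled cuts: [2, 15, 18, 39, 58, 64, 72, 78, 84, 91, 94, 112, 121, 130, 135, 151, 168, 185, 191, 200, 206, 222, 240, 250, 255, 264, 270, 279, 285]

Fragments:
  [0,2): 2 bp
  [2,15): 13 bp
  [15,18): 3 bp
  [18,39): 21 bp
  [39,58): 19 bp
  [58,64): 6 bp
  [64,72): 8 bp
  [72,78): 6 bp
  [78,84): 6 bp
  [84,91): 7 bp
  [91,94): 3 bp
  [94,112): 18 bp
  [112,121): 9 bp
  [121,130): 9 bp
  [130,135): 5 bp
  [135,151): 16 bp
  [151,168): 17 bp
  [168,185): 17 bp
  [185,191): 6 bp
  [191,200): 9 bp
  [200,206): 6 bp
  [206,222): 16 bp
  [222,240): 18 bp
  [240,250): 10 bp
  [250,255): 5 bp
  [255,264): 9 bp
  [264,270): 6 bp
  [270,279): 9 bp
  [279,285): 6 bp
  [285,295): 10 bp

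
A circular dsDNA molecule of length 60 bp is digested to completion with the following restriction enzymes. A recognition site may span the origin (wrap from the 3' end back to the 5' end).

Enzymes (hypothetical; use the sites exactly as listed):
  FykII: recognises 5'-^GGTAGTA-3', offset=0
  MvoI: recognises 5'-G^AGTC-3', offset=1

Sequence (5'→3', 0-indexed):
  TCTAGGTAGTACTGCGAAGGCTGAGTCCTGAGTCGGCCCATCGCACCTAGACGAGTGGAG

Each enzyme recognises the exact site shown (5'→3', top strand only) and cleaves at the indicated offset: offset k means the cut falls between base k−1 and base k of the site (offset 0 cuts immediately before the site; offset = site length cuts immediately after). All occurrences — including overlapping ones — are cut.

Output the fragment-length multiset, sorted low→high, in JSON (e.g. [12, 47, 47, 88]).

Scan for sites:
  FykII GGTAGTA/0: at [4] ⇒ [4]
  MvoI GAGTC/1: at [22, 29, 57] ⇒ [23, 30, 58]

Pooled cuts: [4, 23, 30, 58]

Fragments:
  4→23: 19 bp
  23→30: 7 bp
  30→58: 28 bp
  58→4 (wrap): 60-58+4 = 6 bp

[6,7,19,28]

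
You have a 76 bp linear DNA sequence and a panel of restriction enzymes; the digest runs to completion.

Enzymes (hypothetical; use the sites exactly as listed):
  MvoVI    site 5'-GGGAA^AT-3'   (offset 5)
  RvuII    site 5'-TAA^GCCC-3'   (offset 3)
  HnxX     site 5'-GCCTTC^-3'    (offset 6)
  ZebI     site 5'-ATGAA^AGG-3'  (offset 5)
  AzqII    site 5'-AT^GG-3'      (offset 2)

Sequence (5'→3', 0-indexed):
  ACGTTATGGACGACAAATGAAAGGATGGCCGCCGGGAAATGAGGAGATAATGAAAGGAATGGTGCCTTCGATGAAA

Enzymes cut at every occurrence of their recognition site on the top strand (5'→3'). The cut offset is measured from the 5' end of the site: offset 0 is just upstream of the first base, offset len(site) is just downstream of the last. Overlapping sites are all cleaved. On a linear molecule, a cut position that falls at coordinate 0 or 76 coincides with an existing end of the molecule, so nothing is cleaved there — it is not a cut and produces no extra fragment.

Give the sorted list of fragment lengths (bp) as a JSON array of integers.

Per-enzyme occurrences:
  MvoVI (GGGAAAT, off=5): starts [33] → cuts [38]
  RvuII (TAAGCCC, off=3): no sites
  HnxX (GCCTTC, off=6): starts [63] → cuts [69]
  ZebI (ATGAAAGG, off=5): starts [16, 49] → cuts [21, 54]
  AzqII (ATGG, off=2): starts [5, 24, 58] → cuts [7, 26, 60]

Pooled cuts: [7, 21, 26, 38, 54, 60, 69]

Fragments:
  [0,7): 7 bp
  [7,21): 14 bp
  [21,26): 5 bp
  [26,38): 12 bp
  [38,54): 16 bp
  [54,60): 6 bp
  [60,69): 9 bp
  [69,76): 7 bp

[5,6,7,7,9,12,14,16]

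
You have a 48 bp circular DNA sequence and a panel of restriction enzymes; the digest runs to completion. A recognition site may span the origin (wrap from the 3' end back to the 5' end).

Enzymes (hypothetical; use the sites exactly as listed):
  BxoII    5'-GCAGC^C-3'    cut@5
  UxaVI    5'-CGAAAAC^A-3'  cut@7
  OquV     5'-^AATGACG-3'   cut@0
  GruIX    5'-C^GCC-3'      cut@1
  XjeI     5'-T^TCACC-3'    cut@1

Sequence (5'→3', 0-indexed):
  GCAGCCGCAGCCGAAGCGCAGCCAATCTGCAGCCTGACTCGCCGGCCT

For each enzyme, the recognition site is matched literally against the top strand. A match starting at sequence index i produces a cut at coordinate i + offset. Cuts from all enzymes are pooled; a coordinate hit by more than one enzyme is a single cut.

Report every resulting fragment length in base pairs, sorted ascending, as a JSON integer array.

Site scan:
  BxoII GCAGCC/5: at [0, 6, 17, 28] ⇒ [5, 11, 22, 33]
  UxaVI (CGAAAACA, off=7): no sites
  OquV (AATGACG, off=0): no sites
  GruIX CGCC/1: at [39] ⇒ [40]
  XjeI (TTCACC, off=1): no sites

All cut coordinates (distinct, sorted): [5, 11, 22, 33, 40]

Fragment lengths:
  5→11: 6 bp
  11→22: 11 bp
  22→33: 11 bp
  33→40: 7 bp
  40→5 (wrap): 48-40+5 = 13 bp

[6,7,11,11,13]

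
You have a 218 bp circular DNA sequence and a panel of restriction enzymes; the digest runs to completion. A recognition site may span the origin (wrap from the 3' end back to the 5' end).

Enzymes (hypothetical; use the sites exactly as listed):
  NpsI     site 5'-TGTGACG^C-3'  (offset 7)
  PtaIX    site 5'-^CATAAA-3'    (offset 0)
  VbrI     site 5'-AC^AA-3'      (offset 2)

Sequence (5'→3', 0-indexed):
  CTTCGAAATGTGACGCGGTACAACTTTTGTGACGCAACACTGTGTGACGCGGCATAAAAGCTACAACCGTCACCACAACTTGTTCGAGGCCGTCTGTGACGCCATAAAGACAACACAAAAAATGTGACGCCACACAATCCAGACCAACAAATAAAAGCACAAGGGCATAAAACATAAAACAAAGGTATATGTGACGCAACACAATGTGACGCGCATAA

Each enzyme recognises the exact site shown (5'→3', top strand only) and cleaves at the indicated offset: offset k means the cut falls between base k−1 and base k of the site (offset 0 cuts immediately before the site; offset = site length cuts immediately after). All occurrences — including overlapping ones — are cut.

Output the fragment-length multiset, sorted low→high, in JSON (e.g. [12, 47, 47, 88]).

Scan for sites:
  NpsI (TGTGACGC, off=7): starts [8, 27, 42, 94, 122, 189, 204] → cuts [15, 34, 49, 101, 129, 196, 211]
  PtaIX (CATAAA, off=0): starts [52, 102, 165, 172] → cuts [52, 102, 165, 172]
  VbrI (ACAA, off=2): starts [19, 62, 74, 109, 114, 133, 146, 158, 178, 200] → cuts [21, 64, 76, 111, 116, 135, 148, 160, 180, 202]

Pooled cuts: [15, 21, 34, 49, 52, 64, 76, 101, 102, 111, 116, 129, 135, 148, 160, 165, 172, 180, 196, 202, 211]

Fragments:
  15→21: 6 bp
  21→34: 13 bp
  34→49: 15 bp
  49→52: 3 bp
  52→64: 12 bp
  64→76: 12 bp
  76→101: 25 bp
  101→102: 1 bp
  102→111: 9 bp
  111→116: 5 bp
  116→129: 13 bp
  129→135: 6 bp
  135→148: 13 bp
  148→160: 12 bp
  160→165: 5 bp
  165→172: 7 bp
  172→180: 8 bp
  180→196: 16 bp
  196→202: 6 bp
  202→211: 9 bp
  211→15 (wrap): 218-211+15 = 22 bp

[1,3,5,5,6,6,6,7,8,9,9,12,12,12,13,13,13,15,16,22,25]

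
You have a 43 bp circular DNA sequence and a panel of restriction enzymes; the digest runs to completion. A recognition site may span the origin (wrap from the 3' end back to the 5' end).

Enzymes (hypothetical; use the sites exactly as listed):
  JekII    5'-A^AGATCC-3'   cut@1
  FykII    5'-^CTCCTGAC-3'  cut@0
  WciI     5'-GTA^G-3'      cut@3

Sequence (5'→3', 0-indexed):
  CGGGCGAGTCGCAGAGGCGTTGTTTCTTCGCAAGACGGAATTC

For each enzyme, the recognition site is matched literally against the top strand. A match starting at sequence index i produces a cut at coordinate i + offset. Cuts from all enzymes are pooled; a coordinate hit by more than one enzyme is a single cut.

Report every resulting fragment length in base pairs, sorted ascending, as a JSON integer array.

[43]

Site scan:
  JekII (AAGATCC, off=1): no sites
  FykII (CTCCTGAC, off=0): no sites
  WciI (GTAG, off=3): no sites

Pooled cuts: ∅

Fragment lengths:
  no cuts → one circular fragment of 43 bp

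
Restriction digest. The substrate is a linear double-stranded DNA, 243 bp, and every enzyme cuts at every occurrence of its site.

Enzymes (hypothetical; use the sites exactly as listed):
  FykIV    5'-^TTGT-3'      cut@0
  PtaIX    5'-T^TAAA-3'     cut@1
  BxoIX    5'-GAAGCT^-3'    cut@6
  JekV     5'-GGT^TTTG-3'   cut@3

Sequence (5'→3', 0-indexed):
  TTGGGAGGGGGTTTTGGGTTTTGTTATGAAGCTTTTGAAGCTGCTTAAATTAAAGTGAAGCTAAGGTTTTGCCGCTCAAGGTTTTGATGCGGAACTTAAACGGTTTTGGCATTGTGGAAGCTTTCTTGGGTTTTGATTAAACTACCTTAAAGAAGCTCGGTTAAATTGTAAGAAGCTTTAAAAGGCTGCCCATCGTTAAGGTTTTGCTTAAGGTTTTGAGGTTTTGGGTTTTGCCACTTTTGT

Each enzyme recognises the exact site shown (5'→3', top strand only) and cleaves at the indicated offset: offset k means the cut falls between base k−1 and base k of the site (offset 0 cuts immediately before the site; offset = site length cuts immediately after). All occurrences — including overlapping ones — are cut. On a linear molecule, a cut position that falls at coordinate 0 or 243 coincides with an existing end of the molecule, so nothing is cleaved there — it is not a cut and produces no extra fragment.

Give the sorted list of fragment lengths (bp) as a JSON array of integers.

Scan for sites:
  FykIV TTGT/0: at [20, 111, 165, 239] ⇒ [20, 111, 165, 239]
  PtaIX TTAAA/1: at [44, 49, 95, 136, 146, 160, 177] ⇒ [45, 50, 96, 137, 147, 161, 178]
  BxoIX GAAGCT/6: at [27, 36, 56, 116, 151, 171] ⇒ [33, 42, 62, 122, 157, 177]
  JekV GGTTTTG/3: at [9, 16, 64, 79, 101, 128, 199, 211, 219, 226] ⇒ [12, 19, 67, 82, 104, 131, 202, 214, 222, 229]

Pooled cuts: [12, 19, 20, 33, 42, 45, 50, 62, 67, 82, 96, 104, 111, 122, 131, 137, 147, 157, 161, 165, 177, 178, 202, 214, 222, 229, 239]

Fragments:
  [0,12): 12 bp
  [12,19): 7 bp
  [19,20): 1 bp
  [20,33): 13 bp
  [33,42): 9 bp
  [42,45): 3 bp
  [45,50): 5 bp
  [50,62): 12 bp
  [62,67): 5 bp
  [67,82): 15 bp
  [82,96): 14 bp
  [96,104): 8 bp
  [104,111): 7 bp
  [111,122): 11 bp
  [122,131): 9 bp
  [131,137): 6 bp
  [137,147): 10 bp
  [147,157): 10 bp
  [157,161): 4 bp
  [161,165): 4 bp
  [165,177): 12 bp
  [177,178): 1 bp
  [178,202): 24 bp
  [202,214): 12 bp
  [214,222): 8 bp
  [222,229): 7 bp
  [229,239): 10 bp
  [239,243): 4 bp

[1,1,3,4,4,4,5,5,6,7,7,7,8,8,9,9,10,10,10,11,12,12,12,12,13,14,15,24]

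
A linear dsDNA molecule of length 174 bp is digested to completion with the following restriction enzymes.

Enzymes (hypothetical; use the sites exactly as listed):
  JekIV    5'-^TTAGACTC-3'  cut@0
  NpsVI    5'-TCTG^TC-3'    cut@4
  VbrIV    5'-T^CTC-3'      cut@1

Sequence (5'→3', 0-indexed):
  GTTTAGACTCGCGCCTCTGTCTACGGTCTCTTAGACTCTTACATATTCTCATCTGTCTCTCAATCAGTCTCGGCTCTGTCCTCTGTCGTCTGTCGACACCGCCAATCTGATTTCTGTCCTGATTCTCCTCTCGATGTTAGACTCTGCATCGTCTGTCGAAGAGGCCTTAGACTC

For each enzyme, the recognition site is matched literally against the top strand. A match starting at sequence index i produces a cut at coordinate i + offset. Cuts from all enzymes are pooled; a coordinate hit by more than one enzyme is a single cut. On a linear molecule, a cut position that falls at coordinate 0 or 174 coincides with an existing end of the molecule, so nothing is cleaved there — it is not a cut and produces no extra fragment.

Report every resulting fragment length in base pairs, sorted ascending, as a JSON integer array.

[1,2,2,3,5,7,7,7,8,8,8,8,10,10,11,17,17,19,24]

Site scan:
  JekIV (TTAGACTC, off=0): starts [2, 30, 136, 166] → cuts [2, 30, 136, 166]
  NpsVI (TCTGTC, off=4): starts [15, 51, 74, 81, 88, 112, 151] → cuts [19, 55, 78, 85, 92, 116, 155]
  VbrIV (TCTC, off=1): starts [26, 46, 55, 57, 67, 123, 128] → cuts [27, 47, 56, 58, 68, 124, 129]

All cut coordinates (distinct, sorted): [2, 19, 27, 30, 47, 55, 56, 58, 68, 78, 85, 92, 116, 124, 129, 136, 155, 166]

Fragment lengths:
  [0,2): 2 bp
  [2,19): 17 bp
  [19,27): 8 bp
  [27,30): 3 bp
  [30,47): 17 bp
  [47,55): 8 bp
  [55,56): 1 bp
  [56,58): 2 bp
  [58,68): 10 bp
  [68,78): 10 bp
  [78,85): 7 bp
  [85,92): 7 bp
  [92,116): 24 bp
  [116,124): 8 bp
  [124,129): 5 bp
  [129,136): 7 bp
  [136,155): 19 bp
  [155,166): 11 bp
  [166,174): 8 bp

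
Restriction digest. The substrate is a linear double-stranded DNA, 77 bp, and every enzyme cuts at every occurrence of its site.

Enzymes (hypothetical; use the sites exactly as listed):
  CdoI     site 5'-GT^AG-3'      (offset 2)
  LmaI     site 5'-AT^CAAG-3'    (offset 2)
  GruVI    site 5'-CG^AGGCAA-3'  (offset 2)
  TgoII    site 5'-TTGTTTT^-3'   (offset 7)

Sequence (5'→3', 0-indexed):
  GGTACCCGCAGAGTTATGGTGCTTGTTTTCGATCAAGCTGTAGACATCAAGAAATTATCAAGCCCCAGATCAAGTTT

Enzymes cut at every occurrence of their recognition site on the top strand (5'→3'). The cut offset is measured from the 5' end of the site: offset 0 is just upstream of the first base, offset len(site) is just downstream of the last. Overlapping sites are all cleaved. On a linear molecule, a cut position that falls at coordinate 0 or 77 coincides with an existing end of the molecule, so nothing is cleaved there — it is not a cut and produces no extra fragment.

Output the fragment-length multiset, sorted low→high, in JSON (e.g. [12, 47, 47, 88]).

Scan for sites:
  CdoI (GTAG, off=2): starts [39] → cuts [41]
  LmaI (ATCAAG, off=2): starts [31, 45, 56, 68] → cuts [33, 47, 58, 70]
  GruVI (CGAGGCAA, off=2): no sites
  TgoII (TTGTTTT, off=7): starts [22] → cuts [29]

All cut coordinates (distinct, sorted): [29, 33, 41, 47, 58, 70]

Fragment lengths:
  [0,29): 29 bp
  [29,33): 4 bp
  [33,41): 8 bp
  [41,47): 6 bp
  [47,58): 11 bp
  [58,70): 12 bp
  [70,77): 7 bp

[4,6,7,8,11,12,29]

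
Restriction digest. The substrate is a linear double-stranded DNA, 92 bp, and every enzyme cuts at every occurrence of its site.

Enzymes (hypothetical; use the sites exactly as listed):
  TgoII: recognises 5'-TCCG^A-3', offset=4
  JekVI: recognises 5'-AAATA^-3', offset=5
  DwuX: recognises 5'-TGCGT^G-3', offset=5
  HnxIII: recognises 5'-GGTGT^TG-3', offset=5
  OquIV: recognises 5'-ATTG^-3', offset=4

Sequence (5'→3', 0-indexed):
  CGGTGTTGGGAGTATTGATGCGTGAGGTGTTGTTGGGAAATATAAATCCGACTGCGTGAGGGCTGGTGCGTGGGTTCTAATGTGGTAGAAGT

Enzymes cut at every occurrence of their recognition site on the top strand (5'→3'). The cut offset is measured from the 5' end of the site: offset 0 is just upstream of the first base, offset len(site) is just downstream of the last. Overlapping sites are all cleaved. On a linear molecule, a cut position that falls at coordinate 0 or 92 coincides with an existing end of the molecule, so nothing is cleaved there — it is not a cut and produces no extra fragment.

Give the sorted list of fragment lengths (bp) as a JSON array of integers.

[6,6,7,7,8,11,12,14,21]

Scan for sites:
  TgoII TCCGA/4: at [46] ⇒ [50]
  JekVI AAATA/5: at [37] ⇒ [42]
  DwuX TGCGTG/5: at [18, 52, 66] ⇒ [23, 57, 71]
  HnxIII GGTGTTG/5: at [1, 25] ⇒ [6, 30]
  OquIV ATTG/4: at [13] ⇒ [17]

Pooled cuts: [6, 17, 23, 30, 42, 50, 57, 71]

Fragments:
  [0,6): 6 bp
  [6,17): 11 bp
  [17,23): 6 bp
  [23,30): 7 bp
  [30,42): 12 bp
  [42,50): 8 bp
  [50,57): 7 bp
  [57,71): 14 bp
  [71,92): 21 bp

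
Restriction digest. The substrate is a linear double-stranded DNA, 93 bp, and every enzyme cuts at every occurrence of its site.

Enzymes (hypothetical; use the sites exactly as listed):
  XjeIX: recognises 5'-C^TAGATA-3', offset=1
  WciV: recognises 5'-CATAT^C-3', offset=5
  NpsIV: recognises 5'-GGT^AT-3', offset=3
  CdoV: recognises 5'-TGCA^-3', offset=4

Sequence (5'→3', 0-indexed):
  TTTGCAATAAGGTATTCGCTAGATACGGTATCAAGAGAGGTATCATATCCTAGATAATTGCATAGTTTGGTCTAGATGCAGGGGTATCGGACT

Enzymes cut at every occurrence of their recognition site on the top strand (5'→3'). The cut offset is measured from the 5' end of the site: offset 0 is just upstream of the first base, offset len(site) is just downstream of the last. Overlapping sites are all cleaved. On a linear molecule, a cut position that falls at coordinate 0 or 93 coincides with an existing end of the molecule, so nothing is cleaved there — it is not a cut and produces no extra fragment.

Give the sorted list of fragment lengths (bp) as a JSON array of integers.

Scan for sites:
  XjeIX CTAGATA/1: at [18, 49] ⇒ [19, 50]
  WciV CATATC/5: at [43] ⇒ [48]
  NpsIV GGTAT/3: at [10, 26, 38, 82] ⇒ [13, 29, 41, 85]
  CdoV TGCA/4: at [2, 58, 76] ⇒ [6, 62, 80]

All cut coordinates (distinct, sorted): [6, 13, 19, 29, 41, 48, 50, 62, 80, 85]

Fragments:
  [0,6): 6 bp
  [6,13): 7 bp
  [13,19): 6 bp
  [19,29): 10 bp
  [29,41): 12 bp
  [41,48): 7 bp
  [48,50): 2 bp
  [50,62): 12 bp
  [62,80): 18 bp
  [80,85): 5 bp
  [85,93): 8 bp

[2,5,6,6,7,7,8,10,12,12,18]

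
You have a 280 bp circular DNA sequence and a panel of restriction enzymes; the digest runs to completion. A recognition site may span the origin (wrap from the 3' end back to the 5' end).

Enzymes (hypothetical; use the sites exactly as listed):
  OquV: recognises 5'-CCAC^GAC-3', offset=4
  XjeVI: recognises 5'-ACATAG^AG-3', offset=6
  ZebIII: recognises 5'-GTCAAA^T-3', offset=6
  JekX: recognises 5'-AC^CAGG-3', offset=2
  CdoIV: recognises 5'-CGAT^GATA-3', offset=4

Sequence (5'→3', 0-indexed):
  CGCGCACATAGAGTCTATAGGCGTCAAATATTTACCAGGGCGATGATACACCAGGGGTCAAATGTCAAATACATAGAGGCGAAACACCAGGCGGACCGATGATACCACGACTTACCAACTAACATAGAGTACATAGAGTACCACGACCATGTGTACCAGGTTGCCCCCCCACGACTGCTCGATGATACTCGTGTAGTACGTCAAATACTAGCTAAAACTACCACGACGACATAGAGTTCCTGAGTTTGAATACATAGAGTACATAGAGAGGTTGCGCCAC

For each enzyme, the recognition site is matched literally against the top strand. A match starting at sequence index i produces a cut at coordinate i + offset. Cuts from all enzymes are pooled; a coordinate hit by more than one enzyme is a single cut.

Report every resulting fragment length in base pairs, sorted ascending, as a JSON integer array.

Scan for sites:
  OquV (CCACGAC, off=4): starts [104, 140, 168, 220] → cuts [108, 144, 172, 224]
  XjeVI (ACATAGAG, off=6): starts [5, 70, 121, 130, 228, 251, 260] → cuts [11, 76, 127, 136, 234, 257, 266]
  ZebIII (GTCAAAT, off=6): starts [22, 56, 63, 199] → cuts [28, 62, 69, 205]
  JekX (ACCAGG, off=2): starts [33, 49, 85, 154] → cuts [35, 51, 87, 156]
  CdoIV (CGATGATA, off=4): starts [40, 96, 179] → cuts [44, 100, 183]

All cut coordinates (distinct, sorted): [11, 28, 35, 44, 51, 62, 69, 76, 87, 100, 108, 127, 136, 144, 156, 172, 183, 205, 224, 234, 257, 266]

Fragments:
  11→28: 17 bp
  28→35: 7 bp
  35→44: 9 bp
  44→51: 7 bp
  51→62: 11 bp
  62→69: 7 bp
  69→76: 7 bp
  76→87: 11 bp
  87→100: 13 bp
  100→108: 8 bp
  108→127: 19 bp
  127→136: 9 bp
  136→144: 8 bp
  144→156: 12 bp
  156→172: 16 bp
  172→183: 11 bp
  183→205: 22 bp
  205→224: 19 bp
  224→234: 10 bp
  234→257: 23 bp
  257→266: 9 bp
  266→11 (wrap): 280-266+11 = 25 bp

[7,7,7,7,8,8,9,9,9,10,11,11,11,12,13,16,17,19,19,22,23,25]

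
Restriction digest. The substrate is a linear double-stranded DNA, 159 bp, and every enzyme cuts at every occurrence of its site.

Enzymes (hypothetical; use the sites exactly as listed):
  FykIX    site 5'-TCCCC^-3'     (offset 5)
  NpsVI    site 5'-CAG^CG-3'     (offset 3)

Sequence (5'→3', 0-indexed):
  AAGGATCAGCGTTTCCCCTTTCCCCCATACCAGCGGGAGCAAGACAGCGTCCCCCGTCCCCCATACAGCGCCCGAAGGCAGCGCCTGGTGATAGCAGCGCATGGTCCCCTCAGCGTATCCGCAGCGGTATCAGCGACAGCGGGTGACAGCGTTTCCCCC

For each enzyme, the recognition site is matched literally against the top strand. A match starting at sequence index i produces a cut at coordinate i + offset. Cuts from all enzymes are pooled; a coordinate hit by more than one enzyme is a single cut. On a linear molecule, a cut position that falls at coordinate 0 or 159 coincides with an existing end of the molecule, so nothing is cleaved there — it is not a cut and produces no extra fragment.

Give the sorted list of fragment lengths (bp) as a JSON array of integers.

[1,4,6,7,7,7,7,8,9,9,9,9,10,11,12,13,14,16]

Per-enzyme occurrences:
  FykIX TCCCC/5: at [13, 20, 49, 56, 104, 153] ⇒ [18, 25, 54, 61, 109, 158]
  NpsVI CAGCG/3: at [6, 30, 44, 65, 78, 94, 110, 121, 130, 136, 146] ⇒ [9, 33, 47, 68, 81, 97, 113, 124, 133, 139, 149]

All cut coordinates (distinct, sorted): [9, 18, 25, 33, 47, 54, 61, 68, 81, 97, 109, 113, 124, 133, 139, 149, 158]

Fragments:
  [0,9): 9 bp
  [9,18): 9 bp
  [18,25): 7 bp
  [25,33): 8 bp
  [33,47): 14 bp
  [47,54): 7 bp
  [54,61): 7 bp
  [61,68): 7 bp
  [68,81): 13 bp
  [81,97): 16 bp
  [97,109): 12 bp
  [109,113): 4 bp
  [113,124): 11 bp
  [124,133): 9 bp
  [133,139): 6 bp
  [139,149): 10 bp
  [149,158): 9 bp
  [158,159): 1 bp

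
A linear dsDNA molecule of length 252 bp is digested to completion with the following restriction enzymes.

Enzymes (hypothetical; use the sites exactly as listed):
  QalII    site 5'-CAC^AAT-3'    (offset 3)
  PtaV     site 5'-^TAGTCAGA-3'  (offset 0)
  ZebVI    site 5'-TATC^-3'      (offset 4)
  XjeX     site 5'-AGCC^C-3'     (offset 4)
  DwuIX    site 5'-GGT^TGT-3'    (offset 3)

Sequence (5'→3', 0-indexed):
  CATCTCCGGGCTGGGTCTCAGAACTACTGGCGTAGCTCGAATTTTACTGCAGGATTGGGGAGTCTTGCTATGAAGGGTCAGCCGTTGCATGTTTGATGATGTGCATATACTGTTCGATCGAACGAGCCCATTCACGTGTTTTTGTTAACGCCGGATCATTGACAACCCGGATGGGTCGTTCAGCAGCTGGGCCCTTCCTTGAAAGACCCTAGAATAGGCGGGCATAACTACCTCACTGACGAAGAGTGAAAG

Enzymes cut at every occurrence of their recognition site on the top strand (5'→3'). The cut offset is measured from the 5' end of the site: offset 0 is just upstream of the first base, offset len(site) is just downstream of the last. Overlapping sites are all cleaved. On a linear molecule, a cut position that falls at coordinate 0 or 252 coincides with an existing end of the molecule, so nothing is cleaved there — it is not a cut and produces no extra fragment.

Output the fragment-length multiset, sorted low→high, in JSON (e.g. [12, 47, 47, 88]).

Scan for sites:
  QalII (CACAAT, off=3): no sites
  PtaV (TAGTCAGA, off=0): no sites
  ZebVI (TATC, off=4): no sites
  XjeX (AGCCC, off=4): starts [124] → cuts [128]
  DwuIX (GGTTGT, off=3): no sites

Pooled cuts: [128]

Fragment lengths:
  [0,128): 128 bp
  [128,252): 124 bp

[124,128]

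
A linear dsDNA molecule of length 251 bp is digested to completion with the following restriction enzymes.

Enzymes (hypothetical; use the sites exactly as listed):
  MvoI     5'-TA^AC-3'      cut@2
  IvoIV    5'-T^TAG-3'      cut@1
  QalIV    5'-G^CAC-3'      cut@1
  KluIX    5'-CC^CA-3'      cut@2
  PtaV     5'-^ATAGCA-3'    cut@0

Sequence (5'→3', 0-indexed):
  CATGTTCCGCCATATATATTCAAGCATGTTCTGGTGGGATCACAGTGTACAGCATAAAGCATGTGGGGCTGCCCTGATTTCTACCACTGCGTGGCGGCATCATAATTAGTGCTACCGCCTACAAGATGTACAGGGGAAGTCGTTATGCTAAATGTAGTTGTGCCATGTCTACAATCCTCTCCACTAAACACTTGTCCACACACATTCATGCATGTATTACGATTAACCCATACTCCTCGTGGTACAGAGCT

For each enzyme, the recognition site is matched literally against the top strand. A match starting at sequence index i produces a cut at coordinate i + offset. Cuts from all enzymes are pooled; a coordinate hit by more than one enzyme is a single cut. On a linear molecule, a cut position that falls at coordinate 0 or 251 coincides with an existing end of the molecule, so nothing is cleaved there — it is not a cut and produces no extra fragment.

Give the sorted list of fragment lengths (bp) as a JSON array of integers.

[3,23,106,119]

Scan for sites:
  MvoI (TAAC, off=2): starts [223] → cuts [225]
  IvoIV (TTAG, off=1): starts [105] → cuts [106]
  QalIV (GCAC, off=1): no sites
  KluIX (CCCA, off=2): starts [226] → cuts [228]
  PtaV (ATAGCA, off=0): no sites

All cut coordinates (distinct, sorted): [106, 225, 228]

Fragment lengths:
  [0,106): 106 bp
  [106,225): 119 bp
  [225,228): 3 bp
  [228,251): 23 bp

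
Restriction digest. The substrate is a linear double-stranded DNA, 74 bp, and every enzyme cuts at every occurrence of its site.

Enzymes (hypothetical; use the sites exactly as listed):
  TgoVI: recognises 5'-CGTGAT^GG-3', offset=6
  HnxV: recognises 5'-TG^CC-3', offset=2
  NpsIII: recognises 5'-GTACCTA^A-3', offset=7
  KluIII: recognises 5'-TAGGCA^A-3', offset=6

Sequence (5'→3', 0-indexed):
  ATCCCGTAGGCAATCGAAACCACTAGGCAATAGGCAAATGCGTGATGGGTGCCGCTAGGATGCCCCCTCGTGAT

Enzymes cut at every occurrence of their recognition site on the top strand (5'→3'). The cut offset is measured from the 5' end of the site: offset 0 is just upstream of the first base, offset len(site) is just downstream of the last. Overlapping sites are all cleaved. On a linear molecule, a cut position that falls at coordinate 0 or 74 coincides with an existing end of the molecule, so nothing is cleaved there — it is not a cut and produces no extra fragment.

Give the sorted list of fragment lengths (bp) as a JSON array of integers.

Scan for sites:
  TgoVI CGTGATGG/6: at [40] ⇒ [46]
  HnxV TGCC/2: at [49, 60] ⇒ [51, 62]
  NpsIII (GTACCTAA, off=7): no sites
  KluIII TAGGCAA/6: at [6, 23, 30] ⇒ [12, 29, 36]

All cut coordinates (distinct, sorted): [12, 29, 36, 46, 51, 62]

Fragment lengths:
  [0,12): 12 bp
  [12,29): 17 bp
  [29,36): 7 bp
  [36,46): 10 bp
  [46,51): 5 bp
  [51,62): 11 bp
  [62,74): 12 bp

[5,7,10,11,12,12,17]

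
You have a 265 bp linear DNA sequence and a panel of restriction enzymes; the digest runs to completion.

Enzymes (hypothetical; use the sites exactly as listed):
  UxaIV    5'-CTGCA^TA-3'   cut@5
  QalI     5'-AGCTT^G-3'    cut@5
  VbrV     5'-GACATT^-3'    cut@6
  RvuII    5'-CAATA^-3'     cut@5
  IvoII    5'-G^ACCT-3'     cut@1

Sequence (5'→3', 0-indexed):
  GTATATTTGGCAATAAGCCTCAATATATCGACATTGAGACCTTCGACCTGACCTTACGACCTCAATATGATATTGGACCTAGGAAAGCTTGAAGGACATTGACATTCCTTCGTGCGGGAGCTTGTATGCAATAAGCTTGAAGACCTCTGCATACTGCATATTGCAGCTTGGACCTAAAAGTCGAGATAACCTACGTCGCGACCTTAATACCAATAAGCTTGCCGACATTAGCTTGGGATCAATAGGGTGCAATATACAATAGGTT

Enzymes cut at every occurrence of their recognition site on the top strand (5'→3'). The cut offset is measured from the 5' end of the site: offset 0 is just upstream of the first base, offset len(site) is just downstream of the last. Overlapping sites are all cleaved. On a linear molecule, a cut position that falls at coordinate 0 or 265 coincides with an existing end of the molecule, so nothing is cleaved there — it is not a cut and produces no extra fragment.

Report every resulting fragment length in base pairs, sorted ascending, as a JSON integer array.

Scan for sites:
  UxaIV (CTGCATA, off=5): starts [146, 153] → cuts [151, 158]
  QalI (AGCTTG, off=5): starts [85, 118, 133, 164, 215, 229] → cuts [90, 123, 138, 169, 220, 234]
  VbrV (GACATT, off=6): starts [29, 94, 100, 223] → cuts [35, 100, 106, 229]
  RvuII (CAATA, off=5): starts [10, 20, 62, 128, 210, 239, 249, 256] → cuts [15, 25, 67, 133, 215, 244, 254, 261]
  IvoII (GACCT, off=1): starts [37, 44, 49, 57, 75, 141, 170, 199] → cuts [38, 45, 50, 58, 76, 142, 171, 200]

Pooled cuts: [15, 25, 35, 38, 45, 50, 58, 67, 76, 90, 100, 106, 123, 133, 138, 142, 151, 158, 169, 171, 200, 215, 220, 229, 234, 244, 254, 261]

Fragments:
  [0,15): 15 bp
  [15,25): 10 bp
  [25,35): 10 bp
  [35,38): 3 bp
  [38,45): 7 bp
  [45,50): 5 bp
  [50,58): 8 bp
  [58,67): 9 bp
  [67,76): 9 bp
  [76,90): 14 bp
  [90,100): 10 bp
  [100,106): 6 bp
  [106,123): 17 bp
  [123,133): 10 bp
  [133,138): 5 bp
  [138,142): 4 bp
  [142,151): 9 bp
  [151,158): 7 bp
  [158,169): 11 bp
  [169,171): 2 bp
  [171,200): 29 bp
  [200,215): 15 bp
  [215,220): 5 bp
  [220,229): 9 bp
  [229,234): 5 bp
  [234,244): 10 bp
  [244,254): 10 bp
  [254,261): 7 bp
  [261,265): 4 bp

[2,3,4,4,5,5,5,5,6,7,7,7,8,9,9,9,9,10,10,10,10,10,10,11,14,15,15,17,29]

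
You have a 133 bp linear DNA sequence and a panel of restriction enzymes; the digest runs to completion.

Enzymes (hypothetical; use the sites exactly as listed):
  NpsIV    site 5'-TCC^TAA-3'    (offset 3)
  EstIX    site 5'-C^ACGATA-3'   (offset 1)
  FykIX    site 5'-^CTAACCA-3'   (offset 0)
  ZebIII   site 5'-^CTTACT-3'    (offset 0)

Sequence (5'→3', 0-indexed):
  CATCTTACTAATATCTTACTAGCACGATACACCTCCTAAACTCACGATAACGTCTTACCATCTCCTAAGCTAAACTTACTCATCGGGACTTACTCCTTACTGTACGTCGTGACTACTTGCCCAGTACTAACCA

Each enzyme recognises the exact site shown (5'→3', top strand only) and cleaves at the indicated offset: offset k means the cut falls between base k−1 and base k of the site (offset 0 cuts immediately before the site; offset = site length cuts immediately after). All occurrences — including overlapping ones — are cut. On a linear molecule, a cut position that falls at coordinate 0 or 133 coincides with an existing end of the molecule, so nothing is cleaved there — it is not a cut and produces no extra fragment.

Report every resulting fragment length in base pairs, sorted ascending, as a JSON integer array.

[3,7,7,7,9,9,11,13,14,22,31]

Site scan:
  NpsIV (TCCTAA, off=3): starts [33, 62] → cuts [36, 65]
  EstIX (CACGATA, off=1): starts [22, 42] → cuts [23, 43]
  FykIX (CTAACCA, off=0): starts [126] → cuts [126]
  ZebIII (CTTACT, off=0): starts [3, 14, 74, 88, 95] → cuts [3, 14, 74, 88, 95]

Pooled cuts: [3, 14, 23, 36, 43, 65, 74, 88, 95, 126]

Fragments:
  [0,3): 3 bp
  [3,14): 11 bp
  [14,23): 9 bp
  [23,36): 13 bp
  [36,43): 7 bp
  [43,65): 22 bp
  [65,74): 9 bp
  [74,88): 14 bp
  [88,95): 7 bp
  [95,126): 31 bp
  [126,133): 7 bp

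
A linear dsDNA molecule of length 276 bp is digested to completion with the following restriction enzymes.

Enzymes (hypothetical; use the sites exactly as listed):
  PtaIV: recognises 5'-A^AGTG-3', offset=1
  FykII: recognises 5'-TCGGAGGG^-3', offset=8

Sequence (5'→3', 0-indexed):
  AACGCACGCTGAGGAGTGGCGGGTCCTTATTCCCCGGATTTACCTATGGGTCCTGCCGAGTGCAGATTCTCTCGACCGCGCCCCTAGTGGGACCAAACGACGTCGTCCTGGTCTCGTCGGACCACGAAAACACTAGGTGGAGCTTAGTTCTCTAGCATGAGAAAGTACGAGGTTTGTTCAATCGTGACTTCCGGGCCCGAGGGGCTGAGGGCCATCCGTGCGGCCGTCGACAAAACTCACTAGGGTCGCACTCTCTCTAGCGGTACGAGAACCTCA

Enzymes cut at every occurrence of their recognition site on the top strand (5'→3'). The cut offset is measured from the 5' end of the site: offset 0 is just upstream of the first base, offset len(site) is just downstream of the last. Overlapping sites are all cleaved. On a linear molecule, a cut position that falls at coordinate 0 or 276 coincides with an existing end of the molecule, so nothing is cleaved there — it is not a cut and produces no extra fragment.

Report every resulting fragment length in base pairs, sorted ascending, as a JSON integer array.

[276]

Scan for sites:
  PtaIV (AAGTG, off=1): no sites
  FykII (TCGGAGGG, off=8): no sites

Pooled cuts: ∅

Fragments:
  no cuts → one linear fragment of 276 bp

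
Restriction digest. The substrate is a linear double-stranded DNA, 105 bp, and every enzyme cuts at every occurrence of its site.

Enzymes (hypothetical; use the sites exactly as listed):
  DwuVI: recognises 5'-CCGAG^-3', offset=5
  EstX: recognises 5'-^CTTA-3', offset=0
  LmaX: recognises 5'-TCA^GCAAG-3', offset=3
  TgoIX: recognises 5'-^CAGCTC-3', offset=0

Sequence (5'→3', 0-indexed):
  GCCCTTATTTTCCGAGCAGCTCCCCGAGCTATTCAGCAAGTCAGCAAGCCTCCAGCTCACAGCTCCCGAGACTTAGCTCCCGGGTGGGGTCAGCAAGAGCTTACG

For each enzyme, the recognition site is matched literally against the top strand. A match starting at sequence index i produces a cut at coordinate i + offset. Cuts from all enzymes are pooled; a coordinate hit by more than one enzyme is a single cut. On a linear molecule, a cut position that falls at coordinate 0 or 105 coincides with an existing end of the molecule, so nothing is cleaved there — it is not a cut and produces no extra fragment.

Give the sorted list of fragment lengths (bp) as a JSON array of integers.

Per-enzyme occurrences:
  DwuVI CCGAG/5: at [11, 23, 65] ⇒ [16, 28, 70]
  EstX CTTA/0: at [3, 71, 99] ⇒ [3, 71, 99]
  LmaX TCAGCAAG/3: at [32, 40, 89] ⇒ [35, 43, 92]
  TgoIX CAGCTC/0: at [16, 52, 59] ⇒ [16, 52, 59]

Pooled cuts: [3, 16, 28, 35, 43, 52, 59, 70, 71, 92, 99]

Fragment lengths:
  [0,3): 3 bp
  [3,16): 13 bp
  [16,28): 12 bp
  [28,35): 7 bp
  [35,43): 8 bp
  [43,52): 9 bp
  [52,59): 7 bp
  [59,70): 11 bp
  [70,71): 1 bp
  [71,92): 21 bp
  [92,99): 7 bp
  [99,105): 6 bp

[1,3,6,7,7,7,8,9,11,12,13,21]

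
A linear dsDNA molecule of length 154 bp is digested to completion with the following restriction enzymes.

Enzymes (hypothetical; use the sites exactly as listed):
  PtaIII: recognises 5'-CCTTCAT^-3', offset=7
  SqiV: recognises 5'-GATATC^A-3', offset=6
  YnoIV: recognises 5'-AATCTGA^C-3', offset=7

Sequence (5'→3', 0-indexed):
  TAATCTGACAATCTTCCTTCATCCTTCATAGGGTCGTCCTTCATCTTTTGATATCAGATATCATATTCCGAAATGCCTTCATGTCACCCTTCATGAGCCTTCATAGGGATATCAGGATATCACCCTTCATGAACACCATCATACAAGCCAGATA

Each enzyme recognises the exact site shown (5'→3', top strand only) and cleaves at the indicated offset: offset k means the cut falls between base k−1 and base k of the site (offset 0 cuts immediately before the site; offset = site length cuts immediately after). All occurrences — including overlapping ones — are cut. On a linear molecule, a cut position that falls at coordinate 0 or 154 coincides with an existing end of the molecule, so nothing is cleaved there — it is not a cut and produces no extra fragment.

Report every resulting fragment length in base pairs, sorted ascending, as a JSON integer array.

Per-enzyme occurrences:
  PtaIII (CCTTCAT, off=7): starts [15, 22, 37, 75, 87, 97, 123] → cuts [22, 29, 44, 82, 94, 104, 130]
  SqiV (GATATCA, off=6): starts [49, 56, 107, 115] → cuts [55, 62, 113, 121]
  YnoIV (AATCTGAC, off=7): starts [1] → cuts [8]

All cut coordinates (distinct, sorted): [8, 22, 29, 44, 55, 62, 82, 94, 104, 113, 121, 130]

Fragments:
  [0,8): 8 bp
  [8,22): 14 bp
  [22,29): 7 bp
  [29,44): 15 bp
  [44,55): 11 bp
  [55,62): 7 bp
  [62,82): 20 bp
  [82,94): 12 bp
  [94,104): 10 bp
  [104,113): 9 bp
  [113,121): 8 bp
  [121,130): 9 bp
  [130,154): 24 bp

[7,7,8,8,9,9,10,11,12,14,15,20,24]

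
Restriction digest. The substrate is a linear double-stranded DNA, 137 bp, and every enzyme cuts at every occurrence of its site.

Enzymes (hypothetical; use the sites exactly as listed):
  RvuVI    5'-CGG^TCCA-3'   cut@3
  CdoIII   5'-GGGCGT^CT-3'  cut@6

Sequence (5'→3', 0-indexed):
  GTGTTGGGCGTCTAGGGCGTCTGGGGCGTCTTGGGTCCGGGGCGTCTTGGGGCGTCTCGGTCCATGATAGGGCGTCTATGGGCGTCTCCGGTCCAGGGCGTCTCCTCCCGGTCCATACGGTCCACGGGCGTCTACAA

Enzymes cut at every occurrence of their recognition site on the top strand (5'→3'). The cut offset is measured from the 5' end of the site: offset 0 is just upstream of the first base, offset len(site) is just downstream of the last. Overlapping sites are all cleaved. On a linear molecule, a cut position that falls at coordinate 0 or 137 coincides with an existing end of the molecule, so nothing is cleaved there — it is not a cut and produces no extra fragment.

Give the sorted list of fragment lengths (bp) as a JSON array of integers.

Site scan:
  RvuVI (CGGTCCA, off=3): starts [57, 88, 108, 117] → cuts [60, 91, 111, 120]
  CdoIII (GGGCGTCT, off=6): starts [5, 14, 23, 39, 49, 69, 79, 95, 125] → cuts [11, 20, 29, 45, 55, 75, 85, 101, 131]

Pooled cuts: [11, 20, 29, 45, 55, 60, 75, 85, 91, 101, 111, 120, 131]

Fragment lengths:
  [0,11): 11 bp
  [11,20): 9 bp
  [20,29): 9 bp
  [29,45): 16 bp
  [45,55): 10 bp
  [55,60): 5 bp
  [60,75): 15 bp
  [75,85): 10 bp
  [85,91): 6 bp
  [91,101): 10 bp
  [101,111): 10 bp
  [111,120): 9 bp
  [120,131): 11 bp
  [131,137): 6 bp

[5,6,6,9,9,9,10,10,10,10,11,11,15,16]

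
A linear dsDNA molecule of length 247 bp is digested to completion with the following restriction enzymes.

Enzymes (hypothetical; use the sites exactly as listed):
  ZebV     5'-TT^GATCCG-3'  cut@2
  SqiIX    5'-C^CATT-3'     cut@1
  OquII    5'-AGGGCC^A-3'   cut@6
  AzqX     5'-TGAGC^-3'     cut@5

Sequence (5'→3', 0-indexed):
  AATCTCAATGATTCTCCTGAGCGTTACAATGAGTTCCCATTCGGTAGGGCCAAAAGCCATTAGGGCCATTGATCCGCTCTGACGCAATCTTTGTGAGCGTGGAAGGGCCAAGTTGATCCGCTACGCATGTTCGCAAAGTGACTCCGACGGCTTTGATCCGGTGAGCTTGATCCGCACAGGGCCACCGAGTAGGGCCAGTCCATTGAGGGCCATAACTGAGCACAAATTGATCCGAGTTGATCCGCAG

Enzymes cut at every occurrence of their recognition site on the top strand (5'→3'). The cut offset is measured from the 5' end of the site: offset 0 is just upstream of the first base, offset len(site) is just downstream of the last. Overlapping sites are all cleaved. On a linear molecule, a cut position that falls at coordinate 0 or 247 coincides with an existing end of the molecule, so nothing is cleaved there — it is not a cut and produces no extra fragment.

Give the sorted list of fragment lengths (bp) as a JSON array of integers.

[1,2,3,4,5,6,7,9,9,10,10,11,11,12,13,14,15,15,22,28,40]

Per-enzyme occurrences:
  ZebV (TTGATCCG, off=2): starts [68, 112, 152, 166, 226, 236] → cuts [70, 114, 154, 168, 228, 238]
  SqiIX (CCATT, off=1): starts [36, 56, 65, 199] → cuts [37, 57, 66, 200]
  OquII (AGGGCCA, off=6): starts [45, 61, 103, 177, 190, 205] → cuts [51, 67, 109, 183, 196, 211]
  AzqX (TGAGC, off=5): starts [17, 93, 161, 216] → cuts [22, 98, 166, 221]

All cut coordinates (distinct, sorted): [22, 37, 51, 57, 66, 67, 70, 98, 109, 114, 154, 166, 168, 183, 196, 200, 211, 221, 228, 238]

Fragment lengths:
  [0,22): 22 bp
  [22,37): 15 bp
  [37,51): 14 bp
  [51,57): 6 bp
  [57,66): 9 bp
  [66,67): 1 bp
  [67,70): 3 bp
  [70,98): 28 bp
  [98,109): 11 bp
  [109,114): 5 bp
  [114,154): 40 bp
  [154,166): 12 bp
  [166,168): 2 bp
  [168,183): 15 bp
  [183,196): 13 bp
  [196,200): 4 bp
  [200,211): 11 bp
  [211,221): 10 bp
  [221,228): 7 bp
  [228,238): 10 bp
  [238,247): 9 bp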